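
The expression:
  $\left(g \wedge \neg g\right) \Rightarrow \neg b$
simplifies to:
$\text{True}$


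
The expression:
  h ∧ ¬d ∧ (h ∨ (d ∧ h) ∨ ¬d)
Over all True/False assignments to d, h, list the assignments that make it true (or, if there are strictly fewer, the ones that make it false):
is true only for:
  d=False, h=True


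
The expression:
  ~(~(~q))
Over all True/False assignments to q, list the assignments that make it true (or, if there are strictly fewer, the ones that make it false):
is true only for:
  q=False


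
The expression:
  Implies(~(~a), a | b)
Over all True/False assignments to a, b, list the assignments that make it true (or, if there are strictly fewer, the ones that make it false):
is always true.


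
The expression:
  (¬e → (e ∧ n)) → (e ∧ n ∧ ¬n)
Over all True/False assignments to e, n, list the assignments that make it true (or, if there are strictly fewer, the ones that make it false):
is true only for:
  e=False, n=False;
  e=False, n=True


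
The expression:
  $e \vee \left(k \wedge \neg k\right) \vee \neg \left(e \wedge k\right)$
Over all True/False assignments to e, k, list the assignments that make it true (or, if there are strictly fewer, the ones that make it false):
is always true.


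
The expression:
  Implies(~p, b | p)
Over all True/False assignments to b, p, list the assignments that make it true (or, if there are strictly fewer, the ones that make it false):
is false only for:
  b=False, p=False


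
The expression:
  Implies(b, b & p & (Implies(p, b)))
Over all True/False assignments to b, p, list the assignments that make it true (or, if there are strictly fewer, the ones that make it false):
is false only for:
  b=True, p=False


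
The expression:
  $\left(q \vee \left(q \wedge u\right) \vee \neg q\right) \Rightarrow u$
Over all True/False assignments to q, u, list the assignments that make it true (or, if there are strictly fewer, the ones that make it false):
is true only for:
  q=False, u=True;
  q=True, u=True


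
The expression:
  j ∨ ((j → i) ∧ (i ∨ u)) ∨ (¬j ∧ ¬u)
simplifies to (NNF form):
True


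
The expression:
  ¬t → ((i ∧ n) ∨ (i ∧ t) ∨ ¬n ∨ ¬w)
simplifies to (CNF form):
i ∨ t ∨ ¬n ∨ ¬w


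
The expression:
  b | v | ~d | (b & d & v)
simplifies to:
b | v | ~d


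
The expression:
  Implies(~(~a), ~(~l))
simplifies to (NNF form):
l | ~a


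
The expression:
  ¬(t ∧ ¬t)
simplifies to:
True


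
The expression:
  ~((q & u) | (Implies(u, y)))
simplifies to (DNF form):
u & ~q & ~y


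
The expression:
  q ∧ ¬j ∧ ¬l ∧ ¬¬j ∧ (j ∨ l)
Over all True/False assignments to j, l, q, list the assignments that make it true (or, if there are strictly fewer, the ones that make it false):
is never true.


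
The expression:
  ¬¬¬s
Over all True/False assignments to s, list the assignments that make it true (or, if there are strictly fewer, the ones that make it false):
is true only for:
  s=False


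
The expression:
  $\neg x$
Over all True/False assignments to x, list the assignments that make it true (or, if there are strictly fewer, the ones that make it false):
is true only for:
  x=False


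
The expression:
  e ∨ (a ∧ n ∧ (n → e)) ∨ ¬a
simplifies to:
e ∨ ¬a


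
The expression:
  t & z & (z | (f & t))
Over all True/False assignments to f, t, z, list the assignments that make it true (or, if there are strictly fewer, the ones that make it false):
is true only for:
  f=False, t=True, z=True;
  f=True, t=True, z=True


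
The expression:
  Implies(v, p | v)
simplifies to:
True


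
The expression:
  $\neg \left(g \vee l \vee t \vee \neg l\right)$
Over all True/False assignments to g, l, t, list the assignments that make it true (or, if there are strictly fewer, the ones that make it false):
is never true.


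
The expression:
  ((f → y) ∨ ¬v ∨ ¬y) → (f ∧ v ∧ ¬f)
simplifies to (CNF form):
False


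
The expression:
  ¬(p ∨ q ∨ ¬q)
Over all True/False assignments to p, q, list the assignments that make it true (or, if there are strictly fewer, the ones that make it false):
is never true.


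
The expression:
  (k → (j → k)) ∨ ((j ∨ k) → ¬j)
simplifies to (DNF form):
True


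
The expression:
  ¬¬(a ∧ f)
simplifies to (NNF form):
a ∧ f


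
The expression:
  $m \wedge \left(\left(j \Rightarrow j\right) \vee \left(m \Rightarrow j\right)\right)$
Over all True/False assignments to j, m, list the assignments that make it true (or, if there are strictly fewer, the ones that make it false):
is true only for:
  j=False, m=True;
  j=True, m=True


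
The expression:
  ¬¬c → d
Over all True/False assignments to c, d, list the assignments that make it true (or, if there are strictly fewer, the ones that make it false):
is false only for:
  c=True, d=False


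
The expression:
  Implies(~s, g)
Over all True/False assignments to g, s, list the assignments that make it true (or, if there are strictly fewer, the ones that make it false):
is false only for:
  g=False, s=False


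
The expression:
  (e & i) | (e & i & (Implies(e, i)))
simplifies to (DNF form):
e & i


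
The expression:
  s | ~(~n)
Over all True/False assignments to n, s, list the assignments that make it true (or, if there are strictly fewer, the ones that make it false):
is false only for:
  n=False, s=False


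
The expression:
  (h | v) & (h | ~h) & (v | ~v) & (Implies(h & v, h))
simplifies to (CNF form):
h | v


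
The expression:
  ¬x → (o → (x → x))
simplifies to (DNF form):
True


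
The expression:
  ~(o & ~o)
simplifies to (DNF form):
True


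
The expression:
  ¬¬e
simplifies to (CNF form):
e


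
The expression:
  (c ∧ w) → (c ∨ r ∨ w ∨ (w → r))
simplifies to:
True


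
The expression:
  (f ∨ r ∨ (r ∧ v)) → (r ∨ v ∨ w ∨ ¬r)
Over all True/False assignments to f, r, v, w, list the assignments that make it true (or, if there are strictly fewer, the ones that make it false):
is always true.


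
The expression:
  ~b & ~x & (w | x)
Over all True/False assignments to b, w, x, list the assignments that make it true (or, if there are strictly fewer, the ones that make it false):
is true only for:
  b=False, w=True, x=False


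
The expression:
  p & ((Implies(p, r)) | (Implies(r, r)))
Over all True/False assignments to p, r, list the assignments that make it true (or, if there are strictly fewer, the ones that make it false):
is true only for:
  p=True, r=False;
  p=True, r=True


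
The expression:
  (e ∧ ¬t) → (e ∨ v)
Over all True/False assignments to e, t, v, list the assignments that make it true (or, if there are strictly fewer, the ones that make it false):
is always true.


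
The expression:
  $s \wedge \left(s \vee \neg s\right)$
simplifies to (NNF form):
$s$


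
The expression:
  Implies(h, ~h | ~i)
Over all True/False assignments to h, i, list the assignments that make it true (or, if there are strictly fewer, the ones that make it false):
is false only for:
  h=True, i=True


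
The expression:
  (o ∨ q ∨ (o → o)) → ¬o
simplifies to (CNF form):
¬o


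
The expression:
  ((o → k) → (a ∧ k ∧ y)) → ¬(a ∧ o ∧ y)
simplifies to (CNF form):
¬a ∨ ¬o ∨ ¬y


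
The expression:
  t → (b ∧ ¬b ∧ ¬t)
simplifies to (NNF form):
¬t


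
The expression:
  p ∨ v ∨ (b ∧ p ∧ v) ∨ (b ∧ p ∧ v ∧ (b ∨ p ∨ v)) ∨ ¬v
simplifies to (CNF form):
True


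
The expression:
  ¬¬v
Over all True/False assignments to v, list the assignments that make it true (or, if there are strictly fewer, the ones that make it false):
is true only for:
  v=True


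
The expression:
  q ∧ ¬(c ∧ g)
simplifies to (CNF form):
q ∧ (¬c ∨ ¬g)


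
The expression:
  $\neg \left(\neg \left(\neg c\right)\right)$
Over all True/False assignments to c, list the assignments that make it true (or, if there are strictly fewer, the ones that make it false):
is true only for:
  c=False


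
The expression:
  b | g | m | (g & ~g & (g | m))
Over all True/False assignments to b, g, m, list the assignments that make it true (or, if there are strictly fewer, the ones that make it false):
is false only for:
  b=False, g=False, m=False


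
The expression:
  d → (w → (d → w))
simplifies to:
True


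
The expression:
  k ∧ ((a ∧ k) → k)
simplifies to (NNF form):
k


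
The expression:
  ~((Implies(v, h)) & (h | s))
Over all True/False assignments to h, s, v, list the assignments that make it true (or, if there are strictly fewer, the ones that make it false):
is true only for:
  h=False, s=False, v=False;
  h=False, s=False, v=True;
  h=False, s=True, v=True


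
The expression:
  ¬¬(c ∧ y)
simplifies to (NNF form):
c ∧ y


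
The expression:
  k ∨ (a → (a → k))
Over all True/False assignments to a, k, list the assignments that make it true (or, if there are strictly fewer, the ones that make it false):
is false only for:
  a=True, k=False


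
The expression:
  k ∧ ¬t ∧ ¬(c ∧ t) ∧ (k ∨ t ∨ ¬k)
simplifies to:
k ∧ ¬t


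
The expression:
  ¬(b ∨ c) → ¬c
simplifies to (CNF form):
True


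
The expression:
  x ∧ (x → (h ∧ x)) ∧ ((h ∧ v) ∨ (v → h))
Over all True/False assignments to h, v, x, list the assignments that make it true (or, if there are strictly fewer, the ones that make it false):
is true only for:
  h=True, v=False, x=True;
  h=True, v=True, x=True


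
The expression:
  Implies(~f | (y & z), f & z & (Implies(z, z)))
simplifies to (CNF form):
f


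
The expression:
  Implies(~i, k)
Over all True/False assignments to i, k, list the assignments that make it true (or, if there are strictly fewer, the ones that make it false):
is false only for:
  i=False, k=False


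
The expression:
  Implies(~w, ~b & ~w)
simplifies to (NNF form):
w | ~b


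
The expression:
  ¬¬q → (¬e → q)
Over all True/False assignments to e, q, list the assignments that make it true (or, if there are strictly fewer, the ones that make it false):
is always true.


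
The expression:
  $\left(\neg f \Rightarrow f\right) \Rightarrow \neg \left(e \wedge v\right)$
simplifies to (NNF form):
$\neg e \vee \neg f \vee \neg v$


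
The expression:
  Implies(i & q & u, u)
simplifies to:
True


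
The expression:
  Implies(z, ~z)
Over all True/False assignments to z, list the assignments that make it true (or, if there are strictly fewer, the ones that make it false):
is true only for:
  z=False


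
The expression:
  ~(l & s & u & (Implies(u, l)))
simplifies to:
~l | ~s | ~u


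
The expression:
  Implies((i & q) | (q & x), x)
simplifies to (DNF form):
x | ~i | ~q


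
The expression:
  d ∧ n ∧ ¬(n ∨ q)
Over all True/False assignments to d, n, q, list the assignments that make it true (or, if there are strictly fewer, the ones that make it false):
is never true.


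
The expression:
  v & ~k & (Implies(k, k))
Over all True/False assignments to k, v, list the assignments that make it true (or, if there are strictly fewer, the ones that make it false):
is true only for:
  k=False, v=True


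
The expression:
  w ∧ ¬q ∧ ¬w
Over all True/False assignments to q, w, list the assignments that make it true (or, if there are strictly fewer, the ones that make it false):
is never true.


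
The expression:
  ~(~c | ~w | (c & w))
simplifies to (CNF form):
False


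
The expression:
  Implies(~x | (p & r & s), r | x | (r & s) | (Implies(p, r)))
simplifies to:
r | x | ~p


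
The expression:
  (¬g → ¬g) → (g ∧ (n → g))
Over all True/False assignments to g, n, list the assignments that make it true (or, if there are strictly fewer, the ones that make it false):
is true only for:
  g=True, n=False;
  g=True, n=True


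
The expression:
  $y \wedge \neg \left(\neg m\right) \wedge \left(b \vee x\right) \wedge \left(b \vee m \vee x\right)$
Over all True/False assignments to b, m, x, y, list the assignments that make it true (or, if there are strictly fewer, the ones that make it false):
is true only for:
  b=False, m=True, x=True, y=True;
  b=True, m=True, x=False, y=True;
  b=True, m=True, x=True, y=True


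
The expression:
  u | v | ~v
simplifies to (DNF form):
True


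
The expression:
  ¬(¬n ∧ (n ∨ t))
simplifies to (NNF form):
n ∨ ¬t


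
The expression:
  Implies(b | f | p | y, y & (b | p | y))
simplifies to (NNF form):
y | (~b & ~f & ~p)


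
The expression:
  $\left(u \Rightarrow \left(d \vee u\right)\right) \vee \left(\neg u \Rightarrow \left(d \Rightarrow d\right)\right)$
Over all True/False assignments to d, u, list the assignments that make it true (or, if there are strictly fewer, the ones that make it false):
is always true.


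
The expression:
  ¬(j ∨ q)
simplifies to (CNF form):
¬j ∧ ¬q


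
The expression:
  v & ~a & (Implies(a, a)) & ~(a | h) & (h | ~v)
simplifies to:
False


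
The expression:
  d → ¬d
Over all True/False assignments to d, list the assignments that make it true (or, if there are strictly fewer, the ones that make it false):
is true only for:
  d=False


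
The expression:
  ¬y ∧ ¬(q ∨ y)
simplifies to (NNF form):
¬q ∧ ¬y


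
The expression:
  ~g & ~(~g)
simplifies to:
False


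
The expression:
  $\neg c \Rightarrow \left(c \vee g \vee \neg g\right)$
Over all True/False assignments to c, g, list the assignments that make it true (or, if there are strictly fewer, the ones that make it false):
is always true.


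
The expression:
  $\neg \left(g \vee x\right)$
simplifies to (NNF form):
$\neg g \wedge \neg x$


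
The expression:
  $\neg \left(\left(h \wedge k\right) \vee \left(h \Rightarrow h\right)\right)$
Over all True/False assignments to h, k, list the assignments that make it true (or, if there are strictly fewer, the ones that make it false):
is never true.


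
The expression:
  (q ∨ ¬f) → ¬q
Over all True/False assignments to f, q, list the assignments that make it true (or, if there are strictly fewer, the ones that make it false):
is true only for:
  f=False, q=False;
  f=True, q=False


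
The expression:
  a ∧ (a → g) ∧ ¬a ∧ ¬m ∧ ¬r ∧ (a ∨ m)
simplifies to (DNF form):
False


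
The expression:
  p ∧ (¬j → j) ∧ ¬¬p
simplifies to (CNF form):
j ∧ p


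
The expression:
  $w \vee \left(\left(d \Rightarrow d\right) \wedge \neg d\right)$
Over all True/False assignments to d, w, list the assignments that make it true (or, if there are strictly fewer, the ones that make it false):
is false only for:
  d=True, w=False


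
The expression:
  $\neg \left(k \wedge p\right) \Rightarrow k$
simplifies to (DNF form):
$k$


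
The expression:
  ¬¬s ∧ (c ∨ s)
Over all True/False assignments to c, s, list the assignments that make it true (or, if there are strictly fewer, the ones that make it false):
is true only for:
  c=False, s=True;
  c=True, s=True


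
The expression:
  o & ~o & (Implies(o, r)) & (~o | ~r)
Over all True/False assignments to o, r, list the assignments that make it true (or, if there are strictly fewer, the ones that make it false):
is never true.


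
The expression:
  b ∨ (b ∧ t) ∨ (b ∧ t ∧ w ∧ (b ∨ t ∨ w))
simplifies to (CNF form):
b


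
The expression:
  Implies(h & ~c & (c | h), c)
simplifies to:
c | ~h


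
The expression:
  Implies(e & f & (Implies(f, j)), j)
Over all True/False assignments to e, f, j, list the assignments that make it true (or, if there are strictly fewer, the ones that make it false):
is always true.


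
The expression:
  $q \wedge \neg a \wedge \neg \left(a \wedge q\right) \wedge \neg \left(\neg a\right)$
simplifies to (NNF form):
$\text{False}$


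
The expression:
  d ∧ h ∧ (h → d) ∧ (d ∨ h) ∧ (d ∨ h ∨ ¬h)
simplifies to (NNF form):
d ∧ h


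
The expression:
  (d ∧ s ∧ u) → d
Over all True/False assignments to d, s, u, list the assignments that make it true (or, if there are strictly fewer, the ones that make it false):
is always true.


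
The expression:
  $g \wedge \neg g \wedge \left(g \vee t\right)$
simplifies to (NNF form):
$\text{False}$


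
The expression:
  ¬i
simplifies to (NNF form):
¬i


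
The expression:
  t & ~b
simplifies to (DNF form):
t & ~b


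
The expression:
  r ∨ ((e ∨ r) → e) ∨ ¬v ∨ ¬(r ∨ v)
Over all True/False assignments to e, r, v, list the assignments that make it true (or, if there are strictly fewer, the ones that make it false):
is always true.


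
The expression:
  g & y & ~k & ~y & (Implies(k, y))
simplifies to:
False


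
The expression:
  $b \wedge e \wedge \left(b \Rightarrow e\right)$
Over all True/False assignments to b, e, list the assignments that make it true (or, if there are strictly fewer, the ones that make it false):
is true only for:
  b=True, e=True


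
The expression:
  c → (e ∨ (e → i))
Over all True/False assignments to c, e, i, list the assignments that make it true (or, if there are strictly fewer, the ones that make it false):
is always true.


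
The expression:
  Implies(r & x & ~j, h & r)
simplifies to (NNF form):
h | j | ~r | ~x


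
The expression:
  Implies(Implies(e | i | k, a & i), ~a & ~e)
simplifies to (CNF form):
(~a | ~i) & (e | k | ~a)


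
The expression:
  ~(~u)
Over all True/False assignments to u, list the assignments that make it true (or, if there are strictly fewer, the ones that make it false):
is true only for:
  u=True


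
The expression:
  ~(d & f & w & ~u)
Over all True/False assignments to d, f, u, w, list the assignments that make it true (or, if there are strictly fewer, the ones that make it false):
is false only for:
  d=True, f=True, u=False, w=True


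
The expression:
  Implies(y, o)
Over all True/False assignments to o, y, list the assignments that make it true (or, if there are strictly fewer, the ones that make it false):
is false only for:
  o=False, y=True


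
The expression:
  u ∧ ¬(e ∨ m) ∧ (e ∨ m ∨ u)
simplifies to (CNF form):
u ∧ ¬e ∧ ¬m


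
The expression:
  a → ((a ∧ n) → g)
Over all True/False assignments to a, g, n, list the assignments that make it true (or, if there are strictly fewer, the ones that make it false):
is false only for:
  a=True, g=False, n=True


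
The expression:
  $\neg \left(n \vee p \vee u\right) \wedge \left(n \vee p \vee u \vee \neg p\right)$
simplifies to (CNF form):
$\neg n \wedge \neg p \wedge \neg u$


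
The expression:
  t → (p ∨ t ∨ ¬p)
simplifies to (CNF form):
True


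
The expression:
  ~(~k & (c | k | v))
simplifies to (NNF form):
k | (~c & ~v)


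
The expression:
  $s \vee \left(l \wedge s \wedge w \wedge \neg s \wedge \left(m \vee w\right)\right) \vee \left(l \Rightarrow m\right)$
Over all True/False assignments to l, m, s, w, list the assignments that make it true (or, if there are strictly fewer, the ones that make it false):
is false only for:
  l=True, m=False, s=False, w=False;
  l=True, m=False, s=False, w=True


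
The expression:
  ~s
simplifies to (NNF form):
~s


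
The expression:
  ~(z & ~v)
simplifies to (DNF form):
v | ~z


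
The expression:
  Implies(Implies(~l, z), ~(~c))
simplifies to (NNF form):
c | (~l & ~z)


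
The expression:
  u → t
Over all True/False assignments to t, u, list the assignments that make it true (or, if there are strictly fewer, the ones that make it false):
is false only for:
  t=False, u=True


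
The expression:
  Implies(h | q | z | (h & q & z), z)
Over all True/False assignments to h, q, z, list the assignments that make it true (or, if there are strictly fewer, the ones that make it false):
is false only for:
  h=False, q=True, z=False;
  h=True, q=False, z=False;
  h=True, q=True, z=False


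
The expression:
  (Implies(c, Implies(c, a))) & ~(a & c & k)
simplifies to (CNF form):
(a | ~c) & (~c | ~k)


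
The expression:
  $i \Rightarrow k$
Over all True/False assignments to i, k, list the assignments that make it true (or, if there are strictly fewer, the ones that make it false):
is false only for:
  i=True, k=False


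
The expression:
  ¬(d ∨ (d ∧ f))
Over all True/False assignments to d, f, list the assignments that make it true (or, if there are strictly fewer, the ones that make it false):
is true only for:
  d=False, f=False;
  d=False, f=True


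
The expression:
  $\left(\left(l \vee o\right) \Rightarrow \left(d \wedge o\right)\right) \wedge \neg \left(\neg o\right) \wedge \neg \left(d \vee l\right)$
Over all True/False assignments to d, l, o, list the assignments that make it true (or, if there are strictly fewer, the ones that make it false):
is never true.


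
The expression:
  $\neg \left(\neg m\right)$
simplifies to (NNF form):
$m$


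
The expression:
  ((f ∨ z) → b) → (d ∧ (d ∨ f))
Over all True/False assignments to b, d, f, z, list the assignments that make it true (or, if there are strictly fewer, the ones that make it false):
is false only for:
  b=False, d=False, f=False, z=False;
  b=True, d=False, f=False, z=False;
  b=True, d=False, f=False, z=True;
  b=True, d=False, f=True, z=False;
  b=True, d=False, f=True, z=True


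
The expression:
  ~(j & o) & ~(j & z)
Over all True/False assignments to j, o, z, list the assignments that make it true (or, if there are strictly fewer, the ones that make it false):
is false only for:
  j=True, o=False, z=True;
  j=True, o=True, z=False;
  j=True, o=True, z=True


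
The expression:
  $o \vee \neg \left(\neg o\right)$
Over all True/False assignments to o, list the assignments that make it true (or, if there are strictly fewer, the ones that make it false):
is true only for:
  o=True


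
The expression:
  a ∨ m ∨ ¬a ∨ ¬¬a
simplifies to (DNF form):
True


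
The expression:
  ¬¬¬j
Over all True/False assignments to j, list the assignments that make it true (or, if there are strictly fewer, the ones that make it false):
is true only for:
  j=False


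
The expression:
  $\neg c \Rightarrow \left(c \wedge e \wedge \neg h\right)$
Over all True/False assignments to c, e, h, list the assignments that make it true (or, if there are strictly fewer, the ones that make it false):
is true only for:
  c=True, e=False, h=False;
  c=True, e=False, h=True;
  c=True, e=True, h=False;
  c=True, e=True, h=True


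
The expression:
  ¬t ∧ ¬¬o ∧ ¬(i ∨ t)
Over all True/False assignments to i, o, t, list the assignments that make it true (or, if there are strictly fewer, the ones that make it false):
is true only for:
  i=False, o=True, t=False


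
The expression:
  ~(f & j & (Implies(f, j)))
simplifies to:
~f | ~j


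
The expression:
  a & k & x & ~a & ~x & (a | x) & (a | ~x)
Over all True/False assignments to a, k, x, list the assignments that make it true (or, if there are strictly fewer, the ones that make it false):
is never true.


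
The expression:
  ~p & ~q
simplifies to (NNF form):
~p & ~q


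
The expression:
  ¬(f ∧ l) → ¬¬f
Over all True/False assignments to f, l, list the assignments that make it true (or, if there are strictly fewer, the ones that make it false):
is true only for:
  f=True, l=False;
  f=True, l=True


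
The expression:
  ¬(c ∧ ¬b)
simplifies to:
b ∨ ¬c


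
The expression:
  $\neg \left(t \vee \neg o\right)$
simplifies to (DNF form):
$o \wedge \neg t$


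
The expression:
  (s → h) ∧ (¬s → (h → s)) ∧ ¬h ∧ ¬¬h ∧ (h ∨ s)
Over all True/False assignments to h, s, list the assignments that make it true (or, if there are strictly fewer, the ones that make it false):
is never true.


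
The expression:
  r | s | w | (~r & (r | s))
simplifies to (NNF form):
r | s | w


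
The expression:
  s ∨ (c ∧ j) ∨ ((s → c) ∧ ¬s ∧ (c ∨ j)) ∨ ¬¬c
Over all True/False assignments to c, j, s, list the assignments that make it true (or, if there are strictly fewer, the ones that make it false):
is false only for:
  c=False, j=False, s=False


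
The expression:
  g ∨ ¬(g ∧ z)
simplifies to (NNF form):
True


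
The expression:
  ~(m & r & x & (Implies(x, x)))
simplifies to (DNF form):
~m | ~r | ~x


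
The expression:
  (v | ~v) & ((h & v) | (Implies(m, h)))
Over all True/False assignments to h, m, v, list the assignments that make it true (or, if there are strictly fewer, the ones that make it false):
is false only for:
  h=False, m=True, v=False;
  h=False, m=True, v=True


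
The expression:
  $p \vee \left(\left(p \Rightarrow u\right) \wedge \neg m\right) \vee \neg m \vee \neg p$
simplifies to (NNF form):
$\text{True}$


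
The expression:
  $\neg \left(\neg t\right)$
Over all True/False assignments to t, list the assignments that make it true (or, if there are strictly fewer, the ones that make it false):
is true only for:
  t=True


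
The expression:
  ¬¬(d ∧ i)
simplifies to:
d ∧ i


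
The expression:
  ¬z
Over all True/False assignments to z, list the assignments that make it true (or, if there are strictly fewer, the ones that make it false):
is true only for:
  z=False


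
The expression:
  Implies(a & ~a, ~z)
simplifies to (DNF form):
True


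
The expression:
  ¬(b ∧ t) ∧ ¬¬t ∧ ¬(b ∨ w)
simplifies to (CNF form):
t ∧ ¬b ∧ ¬w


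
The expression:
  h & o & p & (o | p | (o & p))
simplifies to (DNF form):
h & o & p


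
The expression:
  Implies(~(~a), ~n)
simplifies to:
~a | ~n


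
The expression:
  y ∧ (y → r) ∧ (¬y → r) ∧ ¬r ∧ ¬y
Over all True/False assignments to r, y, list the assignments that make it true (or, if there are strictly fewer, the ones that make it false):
is never true.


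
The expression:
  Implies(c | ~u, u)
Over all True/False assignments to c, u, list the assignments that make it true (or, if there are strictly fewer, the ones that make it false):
is true only for:
  c=False, u=True;
  c=True, u=True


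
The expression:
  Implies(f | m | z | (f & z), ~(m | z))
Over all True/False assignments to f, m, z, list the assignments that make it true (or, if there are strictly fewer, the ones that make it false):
is true only for:
  f=False, m=False, z=False;
  f=True, m=False, z=False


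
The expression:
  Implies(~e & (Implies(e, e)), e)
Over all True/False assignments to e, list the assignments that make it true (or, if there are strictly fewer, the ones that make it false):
is true only for:
  e=True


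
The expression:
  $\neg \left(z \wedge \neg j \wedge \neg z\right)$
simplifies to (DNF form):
$\text{True}$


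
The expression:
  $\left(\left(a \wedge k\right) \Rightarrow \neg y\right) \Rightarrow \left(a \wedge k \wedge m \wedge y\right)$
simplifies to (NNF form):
$a \wedge k \wedge y$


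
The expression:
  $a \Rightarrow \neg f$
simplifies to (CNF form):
$\neg a \vee \neg f$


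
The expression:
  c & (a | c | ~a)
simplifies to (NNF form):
c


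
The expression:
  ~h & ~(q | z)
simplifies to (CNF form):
~h & ~q & ~z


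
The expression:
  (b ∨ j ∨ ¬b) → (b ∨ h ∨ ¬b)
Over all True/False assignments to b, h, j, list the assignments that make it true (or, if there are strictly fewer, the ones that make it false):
is always true.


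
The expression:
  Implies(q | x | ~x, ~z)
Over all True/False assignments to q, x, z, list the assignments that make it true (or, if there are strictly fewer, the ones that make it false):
is true only for:
  q=False, x=False, z=False;
  q=False, x=True, z=False;
  q=True, x=False, z=False;
  q=True, x=True, z=False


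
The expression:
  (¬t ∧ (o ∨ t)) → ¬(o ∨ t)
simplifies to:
t ∨ ¬o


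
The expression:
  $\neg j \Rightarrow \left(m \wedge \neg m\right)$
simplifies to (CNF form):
$j$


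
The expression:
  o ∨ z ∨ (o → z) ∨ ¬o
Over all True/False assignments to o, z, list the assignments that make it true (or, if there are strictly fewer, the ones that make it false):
is always true.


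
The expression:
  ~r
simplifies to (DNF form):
~r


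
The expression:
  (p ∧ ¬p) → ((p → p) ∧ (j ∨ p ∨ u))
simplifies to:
True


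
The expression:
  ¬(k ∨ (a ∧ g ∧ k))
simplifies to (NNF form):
¬k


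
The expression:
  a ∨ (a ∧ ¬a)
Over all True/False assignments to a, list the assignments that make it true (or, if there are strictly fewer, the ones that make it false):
is true only for:
  a=True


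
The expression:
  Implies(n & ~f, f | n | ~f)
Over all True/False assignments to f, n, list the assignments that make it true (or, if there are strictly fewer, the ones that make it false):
is always true.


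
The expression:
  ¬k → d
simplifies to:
d ∨ k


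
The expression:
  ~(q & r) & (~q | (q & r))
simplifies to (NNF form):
~q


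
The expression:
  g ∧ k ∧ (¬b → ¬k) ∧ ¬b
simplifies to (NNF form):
False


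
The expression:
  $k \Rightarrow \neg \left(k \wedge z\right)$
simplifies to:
$\neg k \vee \neg z$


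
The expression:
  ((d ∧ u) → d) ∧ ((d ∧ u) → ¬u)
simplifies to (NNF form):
¬d ∨ ¬u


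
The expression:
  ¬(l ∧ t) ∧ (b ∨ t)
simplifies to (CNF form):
(b ∨ t) ∧ (¬l ∨ ¬t)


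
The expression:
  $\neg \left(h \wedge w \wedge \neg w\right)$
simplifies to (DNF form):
$\text{True}$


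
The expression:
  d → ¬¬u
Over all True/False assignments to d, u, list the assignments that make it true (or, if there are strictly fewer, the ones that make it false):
is false only for:
  d=True, u=False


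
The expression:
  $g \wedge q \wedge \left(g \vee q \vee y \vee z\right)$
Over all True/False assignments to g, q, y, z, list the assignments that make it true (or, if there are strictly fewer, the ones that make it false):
is true only for:
  g=True, q=True, y=False, z=False;
  g=True, q=True, y=False, z=True;
  g=True, q=True, y=True, z=False;
  g=True, q=True, y=True, z=True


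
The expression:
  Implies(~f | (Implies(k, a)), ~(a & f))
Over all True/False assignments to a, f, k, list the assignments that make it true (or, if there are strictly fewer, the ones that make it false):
is false only for:
  a=True, f=True, k=False;
  a=True, f=True, k=True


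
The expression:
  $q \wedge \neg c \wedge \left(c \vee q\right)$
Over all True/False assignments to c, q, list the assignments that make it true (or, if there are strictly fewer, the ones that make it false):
is true only for:
  c=False, q=True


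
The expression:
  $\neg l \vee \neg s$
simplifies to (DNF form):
$\neg l \vee \neg s$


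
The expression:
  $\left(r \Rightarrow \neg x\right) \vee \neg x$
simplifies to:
$\neg r \vee \neg x$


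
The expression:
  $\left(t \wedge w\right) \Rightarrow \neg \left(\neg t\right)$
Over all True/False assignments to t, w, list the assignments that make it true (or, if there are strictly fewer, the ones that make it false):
is always true.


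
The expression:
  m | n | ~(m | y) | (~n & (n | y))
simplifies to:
True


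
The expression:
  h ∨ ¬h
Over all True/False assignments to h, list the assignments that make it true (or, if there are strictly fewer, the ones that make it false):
is always true.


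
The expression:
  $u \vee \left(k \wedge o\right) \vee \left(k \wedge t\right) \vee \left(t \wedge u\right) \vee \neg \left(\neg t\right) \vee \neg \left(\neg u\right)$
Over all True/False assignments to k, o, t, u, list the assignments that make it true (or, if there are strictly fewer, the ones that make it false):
is false only for:
  k=False, o=False, t=False, u=False;
  k=False, o=True, t=False, u=False;
  k=True, o=False, t=False, u=False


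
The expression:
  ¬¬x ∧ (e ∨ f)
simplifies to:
x ∧ (e ∨ f)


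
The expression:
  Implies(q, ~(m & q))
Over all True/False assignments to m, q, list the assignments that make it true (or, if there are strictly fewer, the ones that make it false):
is false only for:
  m=True, q=True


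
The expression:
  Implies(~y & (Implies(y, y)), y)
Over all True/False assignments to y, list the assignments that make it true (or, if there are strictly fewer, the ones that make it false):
is true only for:
  y=True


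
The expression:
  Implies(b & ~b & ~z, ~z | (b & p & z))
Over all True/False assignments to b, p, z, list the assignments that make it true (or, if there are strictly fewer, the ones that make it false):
is always true.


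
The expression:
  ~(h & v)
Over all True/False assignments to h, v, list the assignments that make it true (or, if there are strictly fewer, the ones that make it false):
is false only for:
  h=True, v=True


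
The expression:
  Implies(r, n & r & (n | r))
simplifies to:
n | ~r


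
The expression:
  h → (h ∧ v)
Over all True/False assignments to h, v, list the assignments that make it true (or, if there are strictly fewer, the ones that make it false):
is false only for:
  h=True, v=False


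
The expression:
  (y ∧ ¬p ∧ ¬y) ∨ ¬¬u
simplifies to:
u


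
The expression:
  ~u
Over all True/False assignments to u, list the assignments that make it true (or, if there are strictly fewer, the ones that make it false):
is true only for:
  u=False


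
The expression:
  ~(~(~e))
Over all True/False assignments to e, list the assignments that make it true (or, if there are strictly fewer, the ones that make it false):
is true only for:
  e=False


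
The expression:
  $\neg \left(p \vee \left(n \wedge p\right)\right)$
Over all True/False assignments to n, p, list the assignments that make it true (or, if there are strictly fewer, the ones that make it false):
is true only for:
  n=False, p=False;
  n=True, p=False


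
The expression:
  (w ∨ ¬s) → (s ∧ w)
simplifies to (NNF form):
s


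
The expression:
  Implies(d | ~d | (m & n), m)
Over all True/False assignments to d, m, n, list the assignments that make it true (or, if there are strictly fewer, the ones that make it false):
is true only for:
  d=False, m=True, n=False;
  d=False, m=True, n=True;
  d=True, m=True, n=False;
  d=True, m=True, n=True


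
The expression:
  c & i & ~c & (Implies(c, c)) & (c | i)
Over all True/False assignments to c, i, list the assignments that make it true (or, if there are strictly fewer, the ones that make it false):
is never true.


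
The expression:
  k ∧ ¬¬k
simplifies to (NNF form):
k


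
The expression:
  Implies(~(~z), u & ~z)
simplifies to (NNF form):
~z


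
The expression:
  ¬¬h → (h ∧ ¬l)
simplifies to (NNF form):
¬h ∨ ¬l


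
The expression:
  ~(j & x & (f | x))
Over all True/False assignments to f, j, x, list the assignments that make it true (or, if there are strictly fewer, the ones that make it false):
is false only for:
  f=False, j=True, x=True;
  f=True, j=True, x=True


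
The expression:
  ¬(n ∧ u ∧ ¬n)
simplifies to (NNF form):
True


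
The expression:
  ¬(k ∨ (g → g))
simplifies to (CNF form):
False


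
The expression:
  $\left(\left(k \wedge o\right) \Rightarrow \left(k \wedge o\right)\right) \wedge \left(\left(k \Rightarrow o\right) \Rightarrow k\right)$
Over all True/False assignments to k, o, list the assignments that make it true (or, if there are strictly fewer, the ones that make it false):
is true only for:
  k=True, o=False;
  k=True, o=True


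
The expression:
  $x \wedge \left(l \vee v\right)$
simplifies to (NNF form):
$x \wedge \left(l \vee v\right)$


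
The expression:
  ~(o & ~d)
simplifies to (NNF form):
d | ~o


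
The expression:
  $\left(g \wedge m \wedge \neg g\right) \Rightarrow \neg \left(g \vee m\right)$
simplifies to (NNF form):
$\text{True}$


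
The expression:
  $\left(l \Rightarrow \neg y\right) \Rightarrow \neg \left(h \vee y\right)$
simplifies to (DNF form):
$\left(l \wedge y\right) \vee \left(\neg h \wedge \neg y\right)$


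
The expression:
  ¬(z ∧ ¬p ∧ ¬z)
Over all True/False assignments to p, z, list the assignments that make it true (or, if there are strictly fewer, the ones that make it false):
is always true.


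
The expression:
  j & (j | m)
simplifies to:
j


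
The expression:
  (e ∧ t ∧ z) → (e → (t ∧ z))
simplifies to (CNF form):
True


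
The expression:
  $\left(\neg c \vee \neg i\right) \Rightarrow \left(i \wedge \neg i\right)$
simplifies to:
$c \wedge i$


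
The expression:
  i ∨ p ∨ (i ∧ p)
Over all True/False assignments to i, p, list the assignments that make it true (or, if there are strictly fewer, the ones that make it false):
is false only for:
  i=False, p=False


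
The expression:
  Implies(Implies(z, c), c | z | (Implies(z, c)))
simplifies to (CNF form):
True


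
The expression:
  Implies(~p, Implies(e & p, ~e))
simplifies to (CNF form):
True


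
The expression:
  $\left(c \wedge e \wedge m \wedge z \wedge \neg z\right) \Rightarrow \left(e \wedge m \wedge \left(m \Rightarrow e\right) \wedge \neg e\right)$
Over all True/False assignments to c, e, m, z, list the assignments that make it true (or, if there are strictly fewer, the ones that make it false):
is always true.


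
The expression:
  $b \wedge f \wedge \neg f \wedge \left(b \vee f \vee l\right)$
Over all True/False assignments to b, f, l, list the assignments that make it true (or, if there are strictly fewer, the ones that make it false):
is never true.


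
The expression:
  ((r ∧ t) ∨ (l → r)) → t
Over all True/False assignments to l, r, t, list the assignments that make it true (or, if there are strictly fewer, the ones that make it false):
is false only for:
  l=False, r=False, t=False;
  l=False, r=True, t=False;
  l=True, r=True, t=False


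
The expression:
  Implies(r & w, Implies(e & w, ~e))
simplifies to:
~e | ~r | ~w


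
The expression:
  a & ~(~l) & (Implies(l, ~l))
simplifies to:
False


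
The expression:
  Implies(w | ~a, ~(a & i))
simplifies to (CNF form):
~a | ~i | ~w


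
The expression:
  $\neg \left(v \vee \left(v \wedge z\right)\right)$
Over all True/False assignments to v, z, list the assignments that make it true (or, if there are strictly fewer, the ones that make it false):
is true only for:
  v=False, z=False;
  v=False, z=True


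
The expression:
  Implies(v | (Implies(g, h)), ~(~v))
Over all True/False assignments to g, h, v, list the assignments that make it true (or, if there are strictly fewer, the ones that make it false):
is false only for:
  g=False, h=False, v=False;
  g=False, h=True, v=False;
  g=True, h=True, v=False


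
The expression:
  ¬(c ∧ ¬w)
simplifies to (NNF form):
w ∨ ¬c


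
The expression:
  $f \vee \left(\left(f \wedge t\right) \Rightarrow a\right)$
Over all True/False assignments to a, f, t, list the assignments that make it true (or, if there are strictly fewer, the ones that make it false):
is always true.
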